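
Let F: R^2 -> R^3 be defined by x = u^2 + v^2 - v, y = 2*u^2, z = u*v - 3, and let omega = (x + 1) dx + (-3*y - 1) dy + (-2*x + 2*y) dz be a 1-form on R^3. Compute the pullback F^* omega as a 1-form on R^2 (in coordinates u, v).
F^* omega = (-22*u^3 + 2*u^2*v + 2*u*v^2 - 2*u*v - 2*u - 2*v^3 + 2*v^2) du + (2*u^3 + 2*u^2*v - u^2 - 2*u*v^2 + 2*u*v + 2*v^3 - 3*v^2 + 3*v - 1) dv

Using F^*(f dg) = (f ∘ F) d(g ∘ F), substitute each coordinate x_i by F_i(u, v) in f_i, and replace dx_i by d F_i = (∂F_i/∂u) du + (∂F_i/∂v) dv.
  For the x component: f_1(F) = u^2 + v^2 - v + 1; d F_1 = (2*u) du + (2*v - 1) dv
  For the y component: f_2(F) = -6*u^2 - 1; d F_2 = (4*u) du + (0) dv
  For the z component: f_3(F) = 2*u^2 - 2*v^2 + 2*v; d F_3 = (v) du + (u) dv
Combining and collecting du, dv coefficients:
  coeff of du: -22*u^3 + 2*u^2*v + 2*u*v^2 - 2*u*v - 2*u - 2*v^3 + 2*v^2
  coeff of dv: 2*u^3 + 2*u^2*v - u^2 - 2*u*v^2 + 2*u*v + 2*v^3 - 3*v^2 + 3*v - 1
F^* omega = (-22*u^3 + 2*u^2*v + 2*u*v^2 - 2*u*v - 2*u - 2*v^3 + 2*v^2) du + (2*u^3 + 2*u^2*v - u^2 - 2*u*v^2 + 2*u*v + 2*v^3 - 3*v^2 + 3*v - 1) dv.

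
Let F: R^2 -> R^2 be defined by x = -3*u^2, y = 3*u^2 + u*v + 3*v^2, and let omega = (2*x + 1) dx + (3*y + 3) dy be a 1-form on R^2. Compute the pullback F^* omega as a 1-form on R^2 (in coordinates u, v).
F^* omega = (90*u^3 + 27*u^2*v + 57*u*v^2 + 12*u + 9*v^3 + 3*v) du + (9*u^3 + 57*u^2*v + 27*u*v^2 + 3*u + 54*v^3 + 18*v) dv

Using F^*(f dg) = (f ∘ F) d(g ∘ F), substitute each coordinate x_i by F_i(u, v) in f_i, and replace dx_i by d F_i = (∂F_i/∂u) du + (∂F_i/∂v) dv.
  For the x component: f_1(F) = 1 - 6*u^2; d F_1 = (-6*u) du + (0) dv
  For the y component: f_2(F) = 9*u^2 + 3*u*v + 9*v^2 + 3; d F_2 = (6*u + v) du + (u + 6*v) dv
Combining and collecting du, dv coefficients:
  coeff of du: 90*u^3 + 27*u^2*v + 57*u*v^2 + 12*u + 9*v^3 + 3*v
  coeff of dv: 9*u^3 + 57*u^2*v + 27*u*v^2 + 3*u + 54*v^3 + 18*v
F^* omega = (90*u^3 + 27*u^2*v + 57*u*v^2 + 12*u + 9*v^3 + 3*v) du + (9*u^3 + 57*u^2*v + 27*u*v^2 + 3*u + 54*v^3 + 18*v) dv.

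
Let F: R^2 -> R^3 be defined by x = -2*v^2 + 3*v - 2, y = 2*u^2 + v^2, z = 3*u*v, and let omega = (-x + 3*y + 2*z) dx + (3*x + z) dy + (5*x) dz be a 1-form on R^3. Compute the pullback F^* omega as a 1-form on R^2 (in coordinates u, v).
F^* omega = (12*u^2*v - 24*u*v^2 + 36*u*v - 24*u - 30*v^3 + 45*v^2 - 30*v) du + (-24*u^2*v + 18*u^2 - 48*u*v^2 + 63*u*v - 30*u - 32*v^3 + 45*v^2 - 29*v + 6) dv

Using F^*(f dg) = (f ∘ F) d(g ∘ F), substitute each coordinate x_i by F_i(u, v) in f_i, and replace dx_i by d F_i = (∂F_i/∂u) du + (∂F_i/∂v) dv.
  For the x component: f_1(F) = 6*u^2 + 6*u*v + 5*v^2 - 3*v + 2; d F_1 = (0) du + (3 - 4*v) dv
  For the y component: f_2(F) = 3*u*v - 6*v^2 + 9*v - 6; d F_2 = (4*u) du + (2*v) dv
  For the z component: f_3(F) = -10*v^2 + 15*v - 10; d F_3 = (3*v) du + (3*u) dv
Combining and collecting du, dv coefficients:
  coeff of du: 12*u^2*v - 24*u*v^2 + 36*u*v - 24*u - 30*v^3 + 45*v^2 - 30*v
  coeff of dv: -24*u^2*v + 18*u^2 - 48*u*v^2 + 63*u*v - 30*u - 32*v^3 + 45*v^2 - 29*v + 6
F^* omega = (12*u^2*v - 24*u*v^2 + 36*u*v - 24*u - 30*v^3 + 45*v^2 - 30*v) du + (-24*u^2*v + 18*u^2 - 48*u*v^2 + 63*u*v - 30*u - 32*v^3 + 45*v^2 - 29*v + 6) dv.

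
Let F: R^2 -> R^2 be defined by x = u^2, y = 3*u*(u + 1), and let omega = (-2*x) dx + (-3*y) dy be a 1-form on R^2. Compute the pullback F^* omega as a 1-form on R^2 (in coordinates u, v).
F^* omega = (u*(-58*u^2 - 81*u - 27)) du

Using F^*(f dg) = (f ∘ F) d(g ∘ F), substitute each coordinate x_i by F_i(u, v) in f_i, and replace dx_i by d F_i = (∂F_i/∂u) du + (∂F_i/∂v) dv.
  For the x component: f_1(F) = -2*u^2; d F_1 = (2*u) du + (0) dv
  For the y component: f_2(F) = 9*u*(-u - 1); d F_2 = (6*u + 3) du + (0) dv
Combining and collecting du, dv coefficients:
  coeff of du: u*(-58*u^2 - 81*u - 27)
  coeff of dv: 0
F^* omega = (u*(-58*u^2 - 81*u - 27)) du.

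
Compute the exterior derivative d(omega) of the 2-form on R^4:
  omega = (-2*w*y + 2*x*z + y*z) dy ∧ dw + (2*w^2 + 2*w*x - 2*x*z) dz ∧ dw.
d(omega) = (2*z) dx ∧ dy ∧ dw + (-2*x - y) dy ∧ dz ∧ dw + (2*w - 2*z) dx ∧ dz ∧ dw

For a 2-form omega = sum_{i<j} g_{ij} dx_i ∧ dx_j, the exterior derivative is
  d(omega) = sum_{i<j} d(g_{ij}) ∧ dx_i ∧ dx_j = sum_{i<j, k} (∂g_{ij}/∂x_k) dx_k ∧ dx_i ∧ dx_j.
Expand each term, using dx_k ∧ dx_i ∧ dx_j = sgn(permutation) dx_{(a)} ∧ dx_{(b)} ∧ dx_{(c)} with (a < b < c) sorted:
  d(-2*w*y + 2*x*z + y*z) includes (∂/∂x)(-2*w*y + 2*x*z + y*z) dx = (2*z) dx, which multiplied by dy ∧ dw gives (2*z) dx ∧ dy ∧ dw
  d(-2*w*y + 2*x*z + y*z) includes (∂/∂z)(-2*w*y + 2*x*z + y*z) dz = (2*x + y) dz, which multiplied by dy ∧ dw gives (-2*x - y) dy ∧ dz ∧ dw
  d(2*w^2 + 2*w*x - 2*x*z) includes (∂/∂x)(2*w^2 + 2*w*x - 2*x*z) dx = (2*w - 2*z) dx, which multiplied by dz ∧ dw gives (2*w - 2*z) dx ∧ dz ∧ dw
Collecting like 3-forms: d(omega) = (2*z) dx ∧ dy ∧ dw + (-2*x - y) dy ∧ dz ∧ dw + (2*w - 2*z) dx ∧ dz ∧ dw.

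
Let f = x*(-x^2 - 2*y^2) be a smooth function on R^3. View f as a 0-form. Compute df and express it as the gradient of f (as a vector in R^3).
df = (-3*x^2 - 2*y^2) dx + (-4*x*y) dy + (0) dz; grad f = (-3*x^2 - 2*y^2, -4*x*y, 0)

For a 0-form f, d f = (∂f/∂x) dx + (∂f/∂y) dy + (∂f/∂z) dz. The components of the vector representation are exactly the entries of grad f in Cartesian coordinates:
  ∂f/∂x = -3*x^2 - 2*y^2
  ∂f/∂y = -4*x*y
  ∂f/∂z = 0.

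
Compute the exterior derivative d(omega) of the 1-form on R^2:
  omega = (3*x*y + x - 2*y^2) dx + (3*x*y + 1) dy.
d(omega) = (-3*x + 7*y) dx ∧ dy

For a 1-form omega = sum_i f_i dx_i, the exterior derivative is
  d(omega) = sum_{i < j} (∂f_j/∂x_i - ∂f_i/∂x_j) dx_i ∧ dx_j.
  coefficient of dx ∧ dy: ∂f_2/∂x - ∂f_1/∂y = ∂(3*x*y + 1)/∂x - ∂(3*x*y + x - 2*y^2)/∂y = -3*x + 7*y
Assembling: d(omega) = (-3*x + 7*y) dx ∧ dy.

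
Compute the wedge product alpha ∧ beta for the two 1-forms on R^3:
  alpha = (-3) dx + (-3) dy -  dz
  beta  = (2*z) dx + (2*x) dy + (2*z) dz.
alpha ∧ beta = (-6*x + 6*z) dx ∧ dy + (-4*z) dx ∧ dz + (2*x - 6*z) dy ∧ dz

Distribute the wedge, using dx_i ∧ dx_j = -dx_j ∧ dx_i and dx_i ∧ dx_i = 0. For each pair (i, j) with i < j, the coefficient of dx_i ∧ dx_j in alpha ∧ beta is (alpha_i * beta_j - alpha_j * beta_i). Collecting: alpha ∧ beta = (-6*x + 6*z) dx ∧ dy + (-4*z) dx ∧ dz + (2*x - 6*z) dy ∧ dz.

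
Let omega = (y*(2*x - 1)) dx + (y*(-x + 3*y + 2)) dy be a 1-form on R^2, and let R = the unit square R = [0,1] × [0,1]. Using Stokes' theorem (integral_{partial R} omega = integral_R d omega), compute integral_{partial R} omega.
integral_(partial R) omega = -1/2

Stokes: integral_partial_R omega = integral_R d omega with d omega = (∂Q/∂x - ∂P/∂y) dx ∧ dy.
  ∂Q/∂x = -y
  ∂P/∂y = 2*x - 1
  integrand = ∂Q/∂x - ∂P/∂y = -2*x - y + 1.
Integrating over R: integral_0^1 integral_0^1 (-2*x - y + 1) dx dy = -1/2.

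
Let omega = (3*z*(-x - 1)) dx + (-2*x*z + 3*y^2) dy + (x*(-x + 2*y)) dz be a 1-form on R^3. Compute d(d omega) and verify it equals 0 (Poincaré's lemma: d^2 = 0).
d(d omega) = 0

Step 1: d omega = sum_{i<j} (∂f_j/∂x_i - ∂f_i/∂x_j) dx_i ∧ dx_j:
  coeff of dx ∧ dy: -2*z
  coeff of dx ∧ dz: x + 2*y + 3
  coeff of dy ∧ dz: 4*x
Step 2: Apply d again to each 2-form coefficient. The only possible 3-form in R^3 is dx ∧ dy ∧ dz, with coefficient
  ∂(coeff of dy∧dz)/∂x - ∂(coeff of dx∧dz)/∂y + ∂(coeff of dx∧dy)/∂z
  = ∂/∂x (4*x) - ∂/∂y (x + 2*y + 3) + ∂/∂z (-2*z).
Each of these terms simplifies to sums of mixed partials that cancel in pairs. The result is 0 (by equality of mixed partials for smooth functions — Schwarz / Clairaut).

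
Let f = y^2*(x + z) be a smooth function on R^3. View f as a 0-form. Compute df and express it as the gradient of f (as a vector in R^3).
df = (y^2) dx + (2*y*(x + z)) dy + (y^2) dz; grad f = (y^2, 2*y*(x + z), y^2)

For a 0-form f, d f = (∂f/∂x) dx + (∂f/∂y) dy + (∂f/∂z) dz. The components of the vector representation are exactly the entries of grad f in Cartesian coordinates:
  ∂f/∂x = y^2
  ∂f/∂y = 2*y*(x + z)
  ∂f/∂z = y^2.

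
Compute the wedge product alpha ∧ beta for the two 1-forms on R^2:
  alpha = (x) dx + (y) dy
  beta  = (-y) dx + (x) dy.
alpha ∧ beta = (x^2 + y^2) dx ∧ dy

Distribute the wedge, using dx_i ∧ dx_j = -dx_j ∧ dx_i and dx_i ∧ dx_i = 0. For each pair (i, j) with i < j, the coefficient of dx_i ∧ dx_j in alpha ∧ beta is (alpha_i * beta_j - alpha_j * beta_i). Collecting: alpha ∧ beta = (x^2 + y^2) dx ∧ dy.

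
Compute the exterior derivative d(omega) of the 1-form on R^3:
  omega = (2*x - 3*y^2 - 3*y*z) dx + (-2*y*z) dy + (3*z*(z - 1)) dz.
d(omega) = (6*y + 3*z) dx ∧ dy + (3*y) dx ∧ dz + (2*y) dy ∧ dz

For a 1-form omega = sum_i f_i dx_i, the exterior derivative is
  d(omega) = sum_{i < j} (∂f_j/∂x_i - ∂f_i/∂x_j) dx_i ∧ dx_j.
  coefficient of dx ∧ dy: ∂f_2/∂x - ∂f_1/∂y = ∂(-2*y*z)/∂x - ∂(2*x - 3*y^2 - 3*y*z)/∂y = 6*y + 3*z
  coefficient of dx ∧ dz: ∂f_3/∂x - ∂f_1/∂z = ∂(3*z*(z - 1))/∂x - ∂(2*x - 3*y^2 - 3*y*z)/∂z = 3*y
  coefficient of dy ∧ dz: ∂f_3/∂y - ∂f_2/∂z = ∂(3*z*(z - 1))/∂y - ∂(-2*y*z)/∂z = 2*y
Assembling: d(omega) = (6*y + 3*z) dx ∧ dy + (3*y) dx ∧ dz + (2*y) dy ∧ dz.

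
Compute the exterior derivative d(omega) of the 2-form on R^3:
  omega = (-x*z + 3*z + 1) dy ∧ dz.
d(omega) = (-z) dx ∧ dy ∧ dz

For a 2-form omega = sum_{i<j} g_{ij} dx_i ∧ dx_j, the exterior derivative is
  d(omega) = sum_{i<j} d(g_{ij}) ∧ dx_i ∧ dx_j = sum_{i<j, k} (∂g_{ij}/∂x_k) dx_k ∧ dx_i ∧ dx_j.
Expand each term, using dx_k ∧ dx_i ∧ dx_j = sgn(permutation) dx_{(a)} ∧ dx_{(b)} ∧ dx_{(c)} with (a < b < c) sorted:
  d(-x*z + 3*z + 1) includes (∂/∂x)(-x*z + 3*z + 1) dx = (-z) dx, which multiplied by dy ∧ dz gives (-z) dx ∧ dy ∧ dz
Collecting like 3-forms: d(omega) = (-z) dx ∧ dy ∧ dz.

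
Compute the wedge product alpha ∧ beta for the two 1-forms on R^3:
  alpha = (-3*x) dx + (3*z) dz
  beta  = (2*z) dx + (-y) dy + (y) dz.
alpha ∧ beta = (3*x*y) dx ∧ dy + (-3*x*y - 6*z^2) dx ∧ dz + (3*y*z) dy ∧ dz

Distribute the wedge, using dx_i ∧ dx_j = -dx_j ∧ dx_i and dx_i ∧ dx_i = 0. For each pair (i, j) with i < j, the coefficient of dx_i ∧ dx_j in alpha ∧ beta is (alpha_i * beta_j - alpha_j * beta_i). Collecting: alpha ∧ beta = (3*x*y) dx ∧ dy + (-3*x*y - 6*z^2) dx ∧ dz + (3*y*z) dy ∧ dz.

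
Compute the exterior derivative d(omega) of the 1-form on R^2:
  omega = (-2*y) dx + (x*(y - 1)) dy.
d(omega) = (y + 1) dx ∧ dy

For a 1-form omega = sum_i f_i dx_i, the exterior derivative is
  d(omega) = sum_{i < j} (∂f_j/∂x_i - ∂f_i/∂x_j) dx_i ∧ dx_j.
  coefficient of dx ∧ dy: ∂f_2/∂x - ∂f_1/∂y = ∂(x*(y - 1))/∂x - ∂(-2*y)/∂y = y + 1
Assembling: d(omega) = (y + 1) dx ∧ dy.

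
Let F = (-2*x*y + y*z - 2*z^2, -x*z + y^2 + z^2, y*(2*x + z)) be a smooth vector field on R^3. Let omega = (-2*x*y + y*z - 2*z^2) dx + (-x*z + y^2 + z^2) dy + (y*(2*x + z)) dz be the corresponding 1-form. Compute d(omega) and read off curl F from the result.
d(omega) = (3*x - z) dy ∧ dz + (-y - 4*z) dz ∧ dx + (2*x - 2*z) dx ∧ dy; curl F = (3*x - z, -y - 4*z, 2*x - 2*z)

d omega = sum_{i<j} (∂f_j/∂x_i - ∂f_i/∂x_j) dx_i ∧ dx_j. Under the identification (dy ∧ dz, dz ∧ dx, dx ∧ dy) ↔ (e_x, e_y, e_z), the coefficients are exactly the components of curl F. Compute:
  ∂R/∂y - ∂Q/∂z = (2*x + z) - (-x + 2*z) = 3*x - z
  ∂P/∂z - ∂R/∂x = (y - 4*z) - (2*y) = -y - 4*z
  ∂Q/∂x - ∂P/∂y = (-z) - (-2*x + z) = 2*x - 2*z.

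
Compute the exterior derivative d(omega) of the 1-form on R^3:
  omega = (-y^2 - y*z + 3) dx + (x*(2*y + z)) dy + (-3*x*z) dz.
d(omega) = (4*y + 2*z) dx ∧ dy + (y - 3*z) dx ∧ dz + (-x) dy ∧ dz

For a 1-form omega = sum_i f_i dx_i, the exterior derivative is
  d(omega) = sum_{i < j} (∂f_j/∂x_i - ∂f_i/∂x_j) dx_i ∧ dx_j.
  coefficient of dx ∧ dy: ∂f_2/∂x - ∂f_1/∂y = ∂(x*(2*y + z))/∂x - ∂(-y^2 - y*z + 3)/∂y = 4*y + 2*z
  coefficient of dx ∧ dz: ∂f_3/∂x - ∂f_1/∂z = ∂(-3*x*z)/∂x - ∂(-y^2 - y*z + 3)/∂z = y - 3*z
  coefficient of dy ∧ dz: ∂f_3/∂y - ∂f_2/∂z = ∂(-3*x*z)/∂y - ∂(x*(2*y + z))/∂z = -x
Assembling: d(omega) = (4*y + 2*z) dx ∧ dy + (y - 3*z) dx ∧ dz + (-x) dy ∧ dz.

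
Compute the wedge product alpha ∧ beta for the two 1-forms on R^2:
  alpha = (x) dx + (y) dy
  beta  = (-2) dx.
alpha ∧ beta = (2*y) dx ∧ dy

Distribute the wedge, using dx_i ∧ dx_j = -dx_j ∧ dx_i and dx_i ∧ dx_i = 0. For each pair (i, j) with i < j, the coefficient of dx_i ∧ dx_j in alpha ∧ beta is (alpha_i * beta_j - alpha_j * beta_i). Collecting: alpha ∧ beta = (2*y) dx ∧ dy.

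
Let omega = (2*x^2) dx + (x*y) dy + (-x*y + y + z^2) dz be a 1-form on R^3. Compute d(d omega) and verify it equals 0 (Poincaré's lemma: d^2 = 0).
d(d omega) = 0

Step 1: d omega = sum_{i<j} (∂f_j/∂x_i - ∂f_i/∂x_j) dx_i ∧ dx_j:
  coeff of dx ∧ dy: y
  coeff of dx ∧ dz: -y
  coeff of dy ∧ dz: 1 - x
Step 2: Apply d again to each 2-form coefficient. The only possible 3-form in R^3 is dx ∧ dy ∧ dz, with coefficient
  ∂(coeff of dy∧dz)/∂x - ∂(coeff of dx∧dz)/∂y + ∂(coeff of dx∧dy)/∂z
  = ∂/∂x (1 - x) - ∂/∂y (-y) + ∂/∂z (y).
Each of these terms simplifies to sums of mixed partials that cancel in pairs. The result is 0 (by equality of mixed partials for smooth functions — Schwarz / Clairaut).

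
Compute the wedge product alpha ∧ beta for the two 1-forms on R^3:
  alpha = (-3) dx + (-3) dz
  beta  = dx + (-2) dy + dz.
alpha ∧ beta = (6) dx ∧ dy + (-6) dy ∧ dz

Distribute the wedge, using dx_i ∧ dx_j = -dx_j ∧ dx_i and dx_i ∧ dx_i = 0. For each pair (i, j) with i < j, the coefficient of dx_i ∧ dx_j in alpha ∧ beta is (alpha_i * beta_j - alpha_j * beta_i). Collecting: alpha ∧ beta = (6) dx ∧ dy + (-6) dy ∧ dz.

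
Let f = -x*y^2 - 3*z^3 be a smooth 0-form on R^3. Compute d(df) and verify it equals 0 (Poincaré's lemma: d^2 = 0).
d(df) = 0

Step 1: df = sum_i (∂f/∂x_i) dx_i = (-y^2) dx + (-2*x*y) dy + (-9*z^2) dz.
Step 2: Apply d again. Using the 1-form formula, the coefficient of dx ∧ dy in d(df) is ∂^2 f/∂x ∂y - ∂^2 f/∂y ∂x = (-2*y) - (-2*y) = 0 (equality of mixed partials for smooth f).
Similarly for dx ∧ dz and dy ∧ dz — all coefficients vanish. So d(df) = 0.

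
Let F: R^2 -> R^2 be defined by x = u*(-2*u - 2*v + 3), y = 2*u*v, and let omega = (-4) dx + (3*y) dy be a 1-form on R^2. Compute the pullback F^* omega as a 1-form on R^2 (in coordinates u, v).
F^* omega = (12*u*v^2 + 16*u + 8*v - 12) du + (4*u*(3*u*v + 2)) dv

Using F^*(f dg) = (f ∘ F) d(g ∘ F), substitute each coordinate x_i by F_i(u, v) in f_i, and replace dx_i by d F_i = (∂F_i/∂u) du + (∂F_i/∂v) dv.
  For the x component: f_1(F) = -4; d F_1 = (-4*u - 2*v + 3) du + (-2*u) dv
  For the y component: f_2(F) = 6*u*v; d F_2 = (2*v) du + (2*u) dv
Combining and collecting du, dv coefficients:
  coeff of du: 12*u*v^2 + 16*u + 8*v - 12
  coeff of dv: 4*u*(3*u*v + 2)
F^* omega = (12*u*v^2 + 16*u + 8*v - 12) du + (4*u*(3*u*v + 2)) dv.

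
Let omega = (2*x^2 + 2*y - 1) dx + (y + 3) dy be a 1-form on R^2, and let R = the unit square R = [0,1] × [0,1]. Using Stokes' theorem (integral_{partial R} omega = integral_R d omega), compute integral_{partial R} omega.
integral_(partial R) omega = -2

Stokes: integral_partial_R omega = integral_R d omega with d omega = (∂Q/∂x - ∂P/∂y) dx ∧ dy.
  ∂Q/∂x = 0
  ∂P/∂y = 2
  integrand = ∂Q/∂x - ∂P/∂y = -2.
Integrating over R: integral_0^1 integral_0^1 (-2) dx dy = -2.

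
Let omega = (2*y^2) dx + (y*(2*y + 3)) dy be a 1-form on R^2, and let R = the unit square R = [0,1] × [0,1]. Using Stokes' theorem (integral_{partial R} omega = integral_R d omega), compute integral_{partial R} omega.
integral_(partial R) omega = -2

Stokes: integral_partial_R omega = integral_R d omega with d omega = (∂Q/∂x - ∂P/∂y) dx ∧ dy.
  ∂Q/∂x = 0
  ∂P/∂y = 4*y
  integrand = ∂Q/∂x - ∂P/∂y = -4*y.
Integrating over R: integral_0^1 integral_0^1 (-4*y) dx dy = -2.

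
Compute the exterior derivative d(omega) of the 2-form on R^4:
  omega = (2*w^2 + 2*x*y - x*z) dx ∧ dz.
d(omega) = (-2*x) dx ∧ dy ∧ dz + (4*w) dx ∧ dz ∧ dw

For a 2-form omega = sum_{i<j} g_{ij} dx_i ∧ dx_j, the exterior derivative is
  d(omega) = sum_{i<j} d(g_{ij}) ∧ dx_i ∧ dx_j = sum_{i<j, k} (∂g_{ij}/∂x_k) dx_k ∧ dx_i ∧ dx_j.
Expand each term, using dx_k ∧ dx_i ∧ dx_j = sgn(permutation) dx_{(a)} ∧ dx_{(b)} ∧ dx_{(c)} with (a < b < c) sorted:
  d(2*w^2 + 2*x*y - x*z) includes (∂/∂y)(2*w^2 + 2*x*y - x*z) dy = (2*x) dy, which multiplied by dx ∧ dz gives (-2*x) dx ∧ dy ∧ dz
  d(2*w^2 + 2*x*y - x*z) includes (∂/∂w)(2*w^2 + 2*x*y - x*z) dw = (4*w) dw, which multiplied by dx ∧ dz gives (4*w) dx ∧ dz ∧ dw
Collecting like 3-forms: d(omega) = (-2*x) dx ∧ dy ∧ dz + (4*w) dx ∧ dz ∧ dw.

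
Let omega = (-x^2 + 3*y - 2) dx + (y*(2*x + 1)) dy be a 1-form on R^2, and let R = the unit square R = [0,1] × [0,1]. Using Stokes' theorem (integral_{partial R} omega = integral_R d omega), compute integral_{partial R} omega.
integral_(partial R) omega = -2

Stokes: integral_partial_R omega = integral_R d omega with d omega = (∂Q/∂x - ∂P/∂y) dx ∧ dy.
  ∂Q/∂x = 2*y
  ∂P/∂y = 3
  integrand = ∂Q/∂x - ∂P/∂y = 2*y - 3.
Integrating over R: integral_0^1 integral_0^1 (2*y - 3) dx dy = -2.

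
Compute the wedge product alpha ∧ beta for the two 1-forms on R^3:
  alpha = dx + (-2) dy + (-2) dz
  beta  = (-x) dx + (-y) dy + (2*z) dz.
alpha ∧ beta = (-2*x - y) dx ∧ dy + (-2*x + 2*z) dx ∧ dz + (-2*y - 4*z) dy ∧ dz

Distribute the wedge, using dx_i ∧ dx_j = -dx_j ∧ dx_i and dx_i ∧ dx_i = 0. For each pair (i, j) with i < j, the coefficient of dx_i ∧ dx_j in alpha ∧ beta is (alpha_i * beta_j - alpha_j * beta_i). Collecting: alpha ∧ beta = (-2*x - y) dx ∧ dy + (-2*x + 2*z) dx ∧ dz + (-2*y - 4*z) dy ∧ dz.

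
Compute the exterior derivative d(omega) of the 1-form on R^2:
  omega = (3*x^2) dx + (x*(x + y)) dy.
d(omega) = (2*x + y) dx ∧ dy

For a 1-form omega = sum_i f_i dx_i, the exterior derivative is
  d(omega) = sum_{i < j} (∂f_j/∂x_i - ∂f_i/∂x_j) dx_i ∧ dx_j.
  coefficient of dx ∧ dy: ∂f_2/∂x - ∂f_1/∂y = ∂(x*(x + y))/∂x - ∂(3*x^2)/∂y = 2*x + y
Assembling: d(omega) = (2*x + y) dx ∧ dy.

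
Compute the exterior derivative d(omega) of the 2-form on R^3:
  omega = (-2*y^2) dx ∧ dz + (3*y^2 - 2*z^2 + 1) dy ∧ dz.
d(omega) = (4*y) dx ∧ dy ∧ dz

For a 2-form omega = sum_{i<j} g_{ij} dx_i ∧ dx_j, the exterior derivative is
  d(omega) = sum_{i<j} d(g_{ij}) ∧ dx_i ∧ dx_j = sum_{i<j, k} (∂g_{ij}/∂x_k) dx_k ∧ dx_i ∧ dx_j.
Expand each term, using dx_k ∧ dx_i ∧ dx_j = sgn(permutation) dx_{(a)} ∧ dx_{(b)} ∧ dx_{(c)} with (a < b < c) sorted:
  d(-2*y^2) includes (∂/∂y)(-2*y^2) dy = (-4*y) dy, which multiplied by dx ∧ dz gives (4*y) dx ∧ dy ∧ dz
Collecting like 3-forms: d(omega) = (4*y) dx ∧ dy ∧ dz.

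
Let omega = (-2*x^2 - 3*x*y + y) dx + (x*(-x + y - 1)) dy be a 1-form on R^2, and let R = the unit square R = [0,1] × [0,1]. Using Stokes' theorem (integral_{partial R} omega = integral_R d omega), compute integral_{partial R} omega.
integral_(partial R) omega = -1

Stokes: integral_partial_R omega = integral_R d omega with d omega = (∂Q/∂x - ∂P/∂y) dx ∧ dy.
  ∂Q/∂x = -2*x + y - 1
  ∂P/∂y = 1 - 3*x
  integrand = ∂Q/∂x - ∂P/∂y = x + y - 2.
Integrating over R: integral_0^1 integral_0^1 (x + y - 2) dx dy = -1.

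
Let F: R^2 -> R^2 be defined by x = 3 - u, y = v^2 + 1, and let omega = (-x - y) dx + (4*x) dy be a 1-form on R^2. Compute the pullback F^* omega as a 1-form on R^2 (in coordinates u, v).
F^* omega = (-u + v^2 + 4) du + (8*v*(3 - u)) dv

Using F^*(f dg) = (f ∘ F) d(g ∘ F), substitute each coordinate x_i by F_i(u, v) in f_i, and replace dx_i by d F_i = (∂F_i/∂u) du + (∂F_i/∂v) dv.
  For the x component: f_1(F) = u - v^2 - 4; d F_1 = (-1) du + (0) dv
  For the y component: f_2(F) = 12 - 4*u; d F_2 = (0) du + (2*v) dv
Combining and collecting du, dv coefficients:
  coeff of du: -u + v^2 + 4
  coeff of dv: 8*v*(3 - u)
F^* omega = (-u + v^2 + 4) du + (8*v*(3 - u)) dv.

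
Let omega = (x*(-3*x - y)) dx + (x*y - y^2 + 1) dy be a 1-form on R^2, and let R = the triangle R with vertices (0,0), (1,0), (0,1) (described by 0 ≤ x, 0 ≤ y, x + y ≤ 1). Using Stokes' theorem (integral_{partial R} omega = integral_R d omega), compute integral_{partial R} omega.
integral_(partial R) omega = 1/3

Stokes: integral_partial_R omega = integral_R d omega with d omega = (∂Q/∂x - ∂P/∂y) dx ∧ dy.
  ∂Q/∂x = y
  ∂P/∂y = -x
  integrand = ∂Q/∂x - ∂P/∂y = x + y.
Integrating over R: integral_0^1 integral_0^{1-x} (x + y) dy dx = 1/3.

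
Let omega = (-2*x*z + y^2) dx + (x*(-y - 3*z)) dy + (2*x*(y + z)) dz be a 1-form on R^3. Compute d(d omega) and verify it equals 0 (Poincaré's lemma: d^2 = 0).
d(d omega) = 0

Step 1: d omega = sum_{i<j} (∂f_j/∂x_i - ∂f_i/∂x_j) dx_i ∧ dx_j:
  coeff of dx ∧ dy: -3*y - 3*z
  coeff of dx ∧ dz: 2*x + 2*y + 2*z
  coeff of dy ∧ dz: 5*x
Step 2: Apply d again to each 2-form coefficient. The only possible 3-form in R^3 is dx ∧ dy ∧ dz, with coefficient
  ∂(coeff of dy∧dz)/∂x - ∂(coeff of dx∧dz)/∂y + ∂(coeff of dx∧dy)/∂z
  = ∂/∂x (5*x) - ∂/∂y (2*x + 2*y + 2*z) + ∂/∂z (-3*y - 3*z).
Each of these terms simplifies to sums of mixed partials that cancel in pairs. The result is 0 (by equality of mixed partials for smooth functions — Schwarz / Clairaut).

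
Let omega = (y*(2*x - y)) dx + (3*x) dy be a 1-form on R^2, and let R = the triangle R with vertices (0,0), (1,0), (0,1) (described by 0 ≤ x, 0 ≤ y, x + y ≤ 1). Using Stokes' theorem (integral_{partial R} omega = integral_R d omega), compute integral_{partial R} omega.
integral_(partial R) omega = 3/2

Stokes: integral_partial_R omega = integral_R d omega with d omega = (∂Q/∂x - ∂P/∂y) dx ∧ dy.
  ∂Q/∂x = 3
  ∂P/∂y = 2*x - 2*y
  integrand = ∂Q/∂x - ∂P/∂y = -2*x + 2*y + 3.
Integrating over R: integral_0^1 integral_0^{1-x} (-2*x + 2*y + 3) dy dx = 3/2.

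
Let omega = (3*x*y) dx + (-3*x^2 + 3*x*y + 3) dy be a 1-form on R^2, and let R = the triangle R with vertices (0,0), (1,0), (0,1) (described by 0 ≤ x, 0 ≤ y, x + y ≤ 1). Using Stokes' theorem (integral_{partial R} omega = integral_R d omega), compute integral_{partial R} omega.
integral_(partial R) omega = -1

Stokes: integral_partial_R omega = integral_R d omega with d omega = (∂Q/∂x - ∂P/∂y) dx ∧ dy.
  ∂Q/∂x = -6*x + 3*y
  ∂P/∂y = 3*x
  integrand = ∂Q/∂x - ∂P/∂y = -9*x + 3*y.
Integrating over R: integral_0^1 integral_0^{1-x} (-9*x + 3*y) dy dx = -1.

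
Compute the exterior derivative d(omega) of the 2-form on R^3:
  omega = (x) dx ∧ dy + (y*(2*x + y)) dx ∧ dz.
d(omega) = (-2*x - 2*y) dx ∧ dy ∧ dz

For a 2-form omega = sum_{i<j} g_{ij} dx_i ∧ dx_j, the exterior derivative is
  d(omega) = sum_{i<j} d(g_{ij}) ∧ dx_i ∧ dx_j = sum_{i<j, k} (∂g_{ij}/∂x_k) dx_k ∧ dx_i ∧ dx_j.
Expand each term, using dx_k ∧ dx_i ∧ dx_j = sgn(permutation) dx_{(a)} ∧ dx_{(b)} ∧ dx_{(c)} with (a < b < c) sorted:
  d(y*(2*x + y)) includes (∂/∂y)(y*(2*x + y)) dy = (2*x + 2*y) dy, which multiplied by dx ∧ dz gives (-2*x - 2*y) dx ∧ dy ∧ dz
Collecting like 3-forms: d(omega) = (-2*x - 2*y) dx ∧ dy ∧ dz.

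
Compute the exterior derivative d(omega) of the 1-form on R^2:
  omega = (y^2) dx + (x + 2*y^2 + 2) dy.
d(omega) = (1 - 2*y) dx ∧ dy

For a 1-form omega = sum_i f_i dx_i, the exterior derivative is
  d(omega) = sum_{i < j} (∂f_j/∂x_i - ∂f_i/∂x_j) dx_i ∧ dx_j.
  coefficient of dx ∧ dy: ∂f_2/∂x - ∂f_1/∂y = ∂(x + 2*y^2 + 2)/∂x - ∂(y^2)/∂y = 1 - 2*y
Assembling: d(omega) = (1 - 2*y) dx ∧ dy.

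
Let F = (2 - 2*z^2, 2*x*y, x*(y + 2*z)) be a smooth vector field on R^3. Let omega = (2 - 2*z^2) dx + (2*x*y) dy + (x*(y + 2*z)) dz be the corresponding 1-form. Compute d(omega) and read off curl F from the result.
d(omega) = (x) dy ∧ dz + (-y - 6*z) dz ∧ dx + (2*y) dx ∧ dy; curl F = (x, -y - 6*z, 2*y)

d omega = sum_{i<j} (∂f_j/∂x_i - ∂f_i/∂x_j) dx_i ∧ dx_j. Under the identification (dy ∧ dz, dz ∧ dx, dx ∧ dy) ↔ (e_x, e_y, e_z), the coefficients are exactly the components of curl F. Compute:
  ∂R/∂y - ∂Q/∂z = (x) - (0) = x
  ∂P/∂z - ∂R/∂x = (-4*z) - (y + 2*z) = -y - 6*z
  ∂Q/∂x - ∂P/∂y = (2*y) - (0) = 2*y.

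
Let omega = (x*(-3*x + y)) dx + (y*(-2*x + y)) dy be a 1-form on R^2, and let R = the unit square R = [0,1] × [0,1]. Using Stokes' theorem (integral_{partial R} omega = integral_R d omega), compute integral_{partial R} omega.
integral_(partial R) omega = -3/2

Stokes: integral_partial_R omega = integral_R d omega with d omega = (∂Q/∂x - ∂P/∂y) dx ∧ dy.
  ∂Q/∂x = -2*y
  ∂P/∂y = x
  integrand = ∂Q/∂x - ∂P/∂y = -x - 2*y.
Integrating over R: integral_0^1 integral_0^1 (-x - 2*y) dx dy = -3/2.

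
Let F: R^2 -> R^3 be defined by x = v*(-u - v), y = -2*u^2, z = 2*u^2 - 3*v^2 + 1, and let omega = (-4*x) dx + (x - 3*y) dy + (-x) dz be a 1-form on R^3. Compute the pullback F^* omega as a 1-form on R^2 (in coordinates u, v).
F^* omega = (-24*u^3 + 8*u^2*v + 4*u*v^2 - 4*v^3) du + (2*v*(-2*u^2 - 9*u*v - 7*v^2)) dv

Using F^*(f dg) = (f ∘ F) d(g ∘ F), substitute each coordinate x_i by F_i(u, v) in f_i, and replace dx_i by d F_i = (∂F_i/∂u) du + (∂F_i/∂v) dv.
  For the x component: f_1(F) = 4*v*(u + v); d F_1 = (-v) du + (-u - 2*v) dv
  For the y component: f_2(F) = 6*u^2 - u*v - v^2; d F_2 = (-4*u) du + (0) dv
  For the z component: f_3(F) = v*(u + v); d F_3 = (4*u) du + (-6*v) dv
Combining and collecting du, dv coefficients:
  coeff of du: -24*u^3 + 8*u^2*v + 4*u*v^2 - 4*v^3
  coeff of dv: 2*v*(-2*u^2 - 9*u*v - 7*v^2)
F^* omega = (-24*u^3 + 8*u^2*v + 4*u*v^2 - 4*v^3) du + (2*v*(-2*u^2 - 9*u*v - 7*v^2)) dv.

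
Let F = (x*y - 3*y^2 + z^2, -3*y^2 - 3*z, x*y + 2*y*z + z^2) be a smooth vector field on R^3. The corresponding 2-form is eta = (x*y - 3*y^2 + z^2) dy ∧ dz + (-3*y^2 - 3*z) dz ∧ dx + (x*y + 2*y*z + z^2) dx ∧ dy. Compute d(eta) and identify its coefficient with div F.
d(eta) = (-3*y + 2*z) dx ∧ dy ∧ dz; div F = -3*y + 2*z

For a 2-form in R^3 of the form above, applying d gives a 3-form with coefficient ∂P/∂x + ∂Q/∂y + ∂R/∂z:
  ∂P/∂x = y
  ∂Q/∂y = -6*y
  ∂R/∂z = 2*y + 2*z
Sum = -3*y + 2*z, which is exactly div F.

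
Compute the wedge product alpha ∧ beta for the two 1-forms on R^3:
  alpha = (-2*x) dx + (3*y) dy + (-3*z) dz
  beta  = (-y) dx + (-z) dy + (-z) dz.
alpha ∧ beta = (2*x*z + 3*y^2) dx ∧ dy + (z*(2*x - 3*y)) dx ∧ dz + (-3*z*(y + z)) dy ∧ dz

Distribute the wedge, using dx_i ∧ dx_j = -dx_j ∧ dx_i and dx_i ∧ dx_i = 0. For each pair (i, j) with i < j, the coefficient of dx_i ∧ dx_j in alpha ∧ beta is (alpha_i * beta_j - alpha_j * beta_i). Collecting: alpha ∧ beta = (2*x*z + 3*y^2) dx ∧ dy + (z*(2*x - 3*y)) dx ∧ dz + (-3*z*(y + z)) dy ∧ dz.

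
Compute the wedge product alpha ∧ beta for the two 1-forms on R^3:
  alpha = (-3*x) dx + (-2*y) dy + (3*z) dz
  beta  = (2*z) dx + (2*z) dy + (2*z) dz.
alpha ∧ beta = (2*z*(-3*x + 2*y)) dx ∧ dy + (-6*z*(x + z)) dx ∧ dz + (-2*z*(2*y + 3*z)) dy ∧ dz

Distribute the wedge, using dx_i ∧ dx_j = -dx_j ∧ dx_i and dx_i ∧ dx_i = 0. For each pair (i, j) with i < j, the coefficient of dx_i ∧ dx_j in alpha ∧ beta is (alpha_i * beta_j - alpha_j * beta_i). Collecting: alpha ∧ beta = (2*z*(-3*x + 2*y)) dx ∧ dy + (-6*z*(x + z)) dx ∧ dz + (-2*z*(2*y + 3*z)) dy ∧ dz.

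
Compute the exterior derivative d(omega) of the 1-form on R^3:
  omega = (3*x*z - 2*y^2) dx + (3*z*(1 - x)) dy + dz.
d(omega) = (4*y - 3*z) dx ∧ dy + (-3*x) dx ∧ dz + (3*x - 3) dy ∧ dz

For a 1-form omega = sum_i f_i dx_i, the exterior derivative is
  d(omega) = sum_{i < j} (∂f_j/∂x_i - ∂f_i/∂x_j) dx_i ∧ dx_j.
  coefficient of dx ∧ dy: ∂f_2/∂x - ∂f_1/∂y = ∂(3*z*(1 - x))/∂x - ∂(3*x*z - 2*y^2)/∂y = 4*y - 3*z
  coefficient of dx ∧ dz: ∂f_3/∂x - ∂f_1/∂z = ∂(1)/∂x - ∂(3*x*z - 2*y^2)/∂z = -3*x
  coefficient of dy ∧ dz: ∂f_3/∂y - ∂f_2/∂z = ∂(1)/∂y - ∂(3*z*(1 - x))/∂z = 3*x - 3
Assembling: d(omega) = (4*y - 3*z) dx ∧ dy + (-3*x) dx ∧ dz + (3*x - 3) dy ∧ dz.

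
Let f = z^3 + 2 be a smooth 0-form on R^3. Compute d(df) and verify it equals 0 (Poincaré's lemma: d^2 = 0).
d(df) = 0

Step 1: df = sum_i (∂f/∂x_i) dx_i = (0) dx + (0) dy + (3*z^2) dz.
Step 2: Apply d again. Using the 1-form formula, the coefficient of dx ∧ dy in d(df) is ∂^2 f/∂x ∂y - ∂^2 f/∂y ∂x = (0) - (0) = 0 (equality of mixed partials for smooth f).
Similarly for dx ∧ dz and dy ∧ dz — all coefficients vanish. So d(df) = 0.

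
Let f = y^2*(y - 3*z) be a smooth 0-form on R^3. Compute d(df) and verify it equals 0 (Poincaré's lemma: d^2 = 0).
d(df) = 0

Step 1: df = sum_i (∂f/∂x_i) dx_i = (0) dx + (3*y*(y - 2*z)) dy + (-3*y^2) dz.
Step 2: Apply d again. Using the 1-form formula, the coefficient of dx ∧ dy in d(df) is ∂^2 f/∂x ∂y - ∂^2 f/∂y ∂x = (0) - (0) = 0 (equality of mixed partials for smooth f).
Similarly for dx ∧ dz and dy ∧ dz — all coefficients vanish. So d(df) = 0.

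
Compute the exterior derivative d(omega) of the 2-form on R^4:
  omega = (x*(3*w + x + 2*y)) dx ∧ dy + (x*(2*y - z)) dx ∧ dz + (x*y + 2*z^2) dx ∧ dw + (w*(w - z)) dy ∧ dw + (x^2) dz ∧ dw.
d(omega) = (2*x) dx ∧ dy ∧ dw + (-2*x) dx ∧ dy ∧ dz + (2*x - 4*z) dx ∧ dz ∧ dw + (w) dy ∧ dz ∧ dw

For a 2-form omega = sum_{i<j} g_{ij} dx_i ∧ dx_j, the exterior derivative is
  d(omega) = sum_{i<j} d(g_{ij}) ∧ dx_i ∧ dx_j = sum_{i<j, k} (∂g_{ij}/∂x_k) dx_k ∧ dx_i ∧ dx_j.
Expand each term, using dx_k ∧ dx_i ∧ dx_j = sgn(permutation) dx_{(a)} ∧ dx_{(b)} ∧ dx_{(c)} with (a < b < c) sorted:
  d(x*(3*w + x + 2*y)) includes (∂/∂w)(x*(3*w + x + 2*y)) dw = (3*x) dw, which multiplied by dx ∧ dy gives (3*x) dx ∧ dy ∧ dw
  d(x*(2*y - z)) includes (∂/∂y)(x*(2*y - z)) dy = (2*x) dy, which multiplied by dx ∧ dz gives (-2*x) dx ∧ dy ∧ dz
  d(x*y + 2*z^2) includes (∂/∂y)(x*y + 2*z^2) dy = (x) dy, which multiplied by dx ∧ dw gives (-x) dx ∧ dy ∧ dw
  d(x*y + 2*z^2) includes (∂/∂z)(x*y + 2*z^2) dz = (4*z) dz, which multiplied by dx ∧ dw gives (-4*z) dx ∧ dz ∧ dw
  d(w*(w - z)) includes (∂/∂z)(w*(w - z)) dz = (-w) dz, which multiplied by dy ∧ dw gives (w) dy ∧ dz ∧ dw
  d(x^2) includes (∂/∂x)(x^2) dx = (2*x) dx, which multiplied by dz ∧ dw gives (2*x) dx ∧ dz ∧ dw
Collecting like 3-forms: d(omega) = (2*x) dx ∧ dy ∧ dw + (-2*x) dx ∧ dy ∧ dz + (2*x - 4*z) dx ∧ dz ∧ dw + (w) dy ∧ dz ∧ dw.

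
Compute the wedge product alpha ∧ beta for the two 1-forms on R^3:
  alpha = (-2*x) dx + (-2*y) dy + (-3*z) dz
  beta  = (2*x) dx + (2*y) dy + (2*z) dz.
alpha ∧ beta = (2*x*z) dx ∧ dz + (2*y*z) dy ∧ dz

Distribute the wedge, using dx_i ∧ dx_j = -dx_j ∧ dx_i and dx_i ∧ dx_i = 0. For each pair (i, j) with i < j, the coefficient of dx_i ∧ dx_j in alpha ∧ beta is (alpha_i * beta_j - alpha_j * beta_i). Collecting: alpha ∧ beta = (2*x*z) dx ∧ dz + (2*y*z) dy ∧ dz.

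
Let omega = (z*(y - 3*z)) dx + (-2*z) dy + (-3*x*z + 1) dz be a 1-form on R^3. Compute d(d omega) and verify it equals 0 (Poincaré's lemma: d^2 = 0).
d(d omega) = 0

Step 1: d omega = sum_{i<j} (∂f_j/∂x_i - ∂f_i/∂x_j) dx_i ∧ dx_j:
  coeff of dx ∧ dy: -z
  coeff of dx ∧ dz: -y + 3*z
  coeff of dy ∧ dz: 2
Step 2: Apply d again to each 2-form coefficient. The only possible 3-form in R^3 is dx ∧ dy ∧ dz, with coefficient
  ∂(coeff of dy∧dz)/∂x - ∂(coeff of dx∧dz)/∂y + ∂(coeff of dx∧dy)/∂z
  = ∂/∂x (2) - ∂/∂y (-y + 3*z) + ∂/∂z (-z).
Each of these terms simplifies to sums of mixed partials that cancel in pairs. The result is 0 (by equality of mixed partials for smooth functions — Schwarz / Clairaut).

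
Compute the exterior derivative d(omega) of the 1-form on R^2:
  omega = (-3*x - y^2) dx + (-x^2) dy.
d(omega) = (-2*x + 2*y) dx ∧ dy

For a 1-form omega = sum_i f_i dx_i, the exterior derivative is
  d(omega) = sum_{i < j} (∂f_j/∂x_i - ∂f_i/∂x_j) dx_i ∧ dx_j.
  coefficient of dx ∧ dy: ∂f_2/∂x - ∂f_1/∂y = ∂(-x^2)/∂x - ∂(-3*x - y^2)/∂y = -2*x + 2*y
Assembling: d(omega) = (-2*x + 2*y) dx ∧ dy.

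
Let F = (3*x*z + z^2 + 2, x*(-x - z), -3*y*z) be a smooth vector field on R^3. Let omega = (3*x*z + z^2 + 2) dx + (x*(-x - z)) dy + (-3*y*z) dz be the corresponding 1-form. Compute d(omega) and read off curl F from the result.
d(omega) = (x - 3*z) dy ∧ dz + (3*x + 2*z) dz ∧ dx + (-2*x - z) dx ∧ dy; curl F = (x - 3*z, 3*x + 2*z, -2*x - z)

d omega = sum_{i<j} (∂f_j/∂x_i - ∂f_i/∂x_j) dx_i ∧ dx_j. Under the identification (dy ∧ dz, dz ∧ dx, dx ∧ dy) ↔ (e_x, e_y, e_z), the coefficients are exactly the components of curl F. Compute:
  ∂R/∂y - ∂Q/∂z = (-3*z) - (-x) = x - 3*z
  ∂P/∂z - ∂R/∂x = (3*x + 2*z) - (0) = 3*x + 2*z
  ∂Q/∂x - ∂P/∂y = (-2*x - z) - (0) = -2*x - z.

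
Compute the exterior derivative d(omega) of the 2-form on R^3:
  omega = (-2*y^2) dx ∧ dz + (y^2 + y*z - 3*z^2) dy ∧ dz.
d(omega) = (4*y) dx ∧ dy ∧ dz

For a 2-form omega = sum_{i<j} g_{ij} dx_i ∧ dx_j, the exterior derivative is
  d(omega) = sum_{i<j} d(g_{ij}) ∧ dx_i ∧ dx_j = sum_{i<j, k} (∂g_{ij}/∂x_k) dx_k ∧ dx_i ∧ dx_j.
Expand each term, using dx_k ∧ dx_i ∧ dx_j = sgn(permutation) dx_{(a)} ∧ dx_{(b)} ∧ dx_{(c)} with (a < b < c) sorted:
  d(-2*y^2) includes (∂/∂y)(-2*y^2) dy = (-4*y) dy, which multiplied by dx ∧ dz gives (4*y) dx ∧ dy ∧ dz
Collecting like 3-forms: d(omega) = (4*y) dx ∧ dy ∧ dz.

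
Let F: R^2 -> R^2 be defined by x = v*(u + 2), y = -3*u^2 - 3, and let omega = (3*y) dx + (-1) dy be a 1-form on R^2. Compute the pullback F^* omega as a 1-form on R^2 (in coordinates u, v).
F^* omega = (-9*u^2*v + 6*u - 9*v) du + (-9*u^3 - 18*u^2 - 9*u - 18) dv

Using F^*(f dg) = (f ∘ F) d(g ∘ F), substitute each coordinate x_i by F_i(u, v) in f_i, and replace dx_i by d F_i = (∂F_i/∂u) du + (∂F_i/∂v) dv.
  For the x component: f_1(F) = -9*u^2 - 9; d F_1 = (v) du + (u + 2) dv
  For the y component: f_2(F) = -1; d F_2 = (-6*u) du + (0) dv
Combining and collecting du, dv coefficients:
  coeff of du: -9*u^2*v + 6*u - 9*v
  coeff of dv: -9*u^3 - 18*u^2 - 9*u - 18
F^* omega = (-9*u^2*v + 6*u - 9*v) du + (-9*u^3 - 18*u^2 - 9*u - 18) dv.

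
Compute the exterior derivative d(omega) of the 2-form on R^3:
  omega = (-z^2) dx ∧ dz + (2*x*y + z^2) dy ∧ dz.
d(omega) = (2*y) dx ∧ dy ∧ dz

For a 2-form omega = sum_{i<j} g_{ij} dx_i ∧ dx_j, the exterior derivative is
  d(omega) = sum_{i<j} d(g_{ij}) ∧ dx_i ∧ dx_j = sum_{i<j, k} (∂g_{ij}/∂x_k) dx_k ∧ dx_i ∧ dx_j.
Expand each term, using dx_k ∧ dx_i ∧ dx_j = sgn(permutation) dx_{(a)} ∧ dx_{(b)} ∧ dx_{(c)} with (a < b < c) sorted:
  d(2*x*y + z^2) includes (∂/∂x)(2*x*y + z^2) dx = (2*y) dx, which multiplied by dy ∧ dz gives (2*y) dx ∧ dy ∧ dz
Collecting like 3-forms: d(omega) = (2*y) dx ∧ dy ∧ dz.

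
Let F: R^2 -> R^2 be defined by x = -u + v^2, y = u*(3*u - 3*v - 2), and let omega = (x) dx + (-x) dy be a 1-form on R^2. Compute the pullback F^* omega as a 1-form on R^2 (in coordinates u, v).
F^* omega = (6*u^2 - 6*u*v^2 - 3*u*v - u + 3*v^3 + v^2) du + (-3*u^2 + 3*u*v^2 - 2*u*v + 2*v^3) dv

Using F^*(f dg) = (f ∘ F) d(g ∘ F), substitute each coordinate x_i by F_i(u, v) in f_i, and replace dx_i by d F_i = (∂F_i/∂u) du + (∂F_i/∂v) dv.
  For the x component: f_1(F) = -u + v^2; d F_1 = (-1) du + (2*v) dv
  For the y component: f_2(F) = u - v^2; d F_2 = (6*u - 3*v - 2) du + (-3*u) dv
Combining and collecting du, dv coefficients:
  coeff of du: 6*u^2 - 6*u*v^2 - 3*u*v - u + 3*v^3 + v^2
  coeff of dv: -3*u^2 + 3*u*v^2 - 2*u*v + 2*v^3
F^* omega = (6*u^2 - 6*u*v^2 - 3*u*v - u + 3*v^3 + v^2) du + (-3*u^2 + 3*u*v^2 - 2*u*v + 2*v^3) dv.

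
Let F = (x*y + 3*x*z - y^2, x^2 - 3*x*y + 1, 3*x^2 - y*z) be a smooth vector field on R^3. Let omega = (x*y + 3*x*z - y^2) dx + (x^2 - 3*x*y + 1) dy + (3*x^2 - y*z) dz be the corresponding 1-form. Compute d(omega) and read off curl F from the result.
d(omega) = (-z) dy ∧ dz + (-3*x) dz ∧ dx + (x - y) dx ∧ dy; curl F = (-z, -3*x, x - y)

d omega = sum_{i<j} (∂f_j/∂x_i - ∂f_i/∂x_j) dx_i ∧ dx_j. Under the identification (dy ∧ dz, dz ∧ dx, dx ∧ dy) ↔ (e_x, e_y, e_z), the coefficients are exactly the components of curl F. Compute:
  ∂R/∂y - ∂Q/∂z = (-z) - (0) = -z
  ∂P/∂z - ∂R/∂x = (3*x) - (6*x) = -3*x
  ∂Q/∂x - ∂P/∂y = (2*x - 3*y) - (x - 2*y) = x - y.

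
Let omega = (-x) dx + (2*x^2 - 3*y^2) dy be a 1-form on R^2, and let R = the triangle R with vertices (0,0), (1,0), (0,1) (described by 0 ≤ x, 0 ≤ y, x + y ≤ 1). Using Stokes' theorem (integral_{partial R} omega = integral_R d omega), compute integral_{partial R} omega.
integral_(partial R) omega = 2/3

Stokes: integral_partial_R omega = integral_R d omega with d omega = (∂Q/∂x - ∂P/∂y) dx ∧ dy.
  ∂Q/∂x = 4*x
  ∂P/∂y = 0
  integrand = ∂Q/∂x - ∂P/∂y = 4*x.
Integrating over R: integral_0^1 integral_0^{1-x} (4*x) dy dx = 2/3.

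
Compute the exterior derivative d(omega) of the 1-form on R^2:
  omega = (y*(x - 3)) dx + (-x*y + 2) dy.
d(omega) = (-x - y + 3) dx ∧ dy

For a 1-form omega = sum_i f_i dx_i, the exterior derivative is
  d(omega) = sum_{i < j} (∂f_j/∂x_i - ∂f_i/∂x_j) dx_i ∧ dx_j.
  coefficient of dx ∧ dy: ∂f_2/∂x - ∂f_1/∂y = ∂(-x*y + 2)/∂x - ∂(y*(x - 3))/∂y = -x - y + 3
Assembling: d(omega) = (-x - y + 3) dx ∧ dy.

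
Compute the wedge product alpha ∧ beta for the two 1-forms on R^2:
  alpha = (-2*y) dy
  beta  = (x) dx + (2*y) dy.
alpha ∧ beta = (2*x*y) dx ∧ dy

Distribute the wedge, using dx_i ∧ dx_j = -dx_j ∧ dx_i and dx_i ∧ dx_i = 0. For each pair (i, j) with i < j, the coefficient of dx_i ∧ dx_j in alpha ∧ beta is (alpha_i * beta_j - alpha_j * beta_i). Collecting: alpha ∧ beta = (2*x*y) dx ∧ dy.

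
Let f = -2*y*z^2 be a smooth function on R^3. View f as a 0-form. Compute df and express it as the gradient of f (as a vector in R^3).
df = (0) dx + (-2*z^2) dy + (-4*y*z) dz; grad f = (0, -2*z^2, -4*y*z)

For a 0-form f, d f = (∂f/∂x) dx + (∂f/∂y) dy + (∂f/∂z) dz. The components of the vector representation are exactly the entries of grad f in Cartesian coordinates:
  ∂f/∂x = 0
  ∂f/∂y = -2*z^2
  ∂f/∂z = -4*y*z.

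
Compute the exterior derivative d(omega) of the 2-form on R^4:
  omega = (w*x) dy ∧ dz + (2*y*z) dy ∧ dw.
d(omega) = (w) dx ∧ dy ∧ dz + (x - 2*y) dy ∧ dz ∧ dw

For a 2-form omega = sum_{i<j} g_{ij} dx_i ∧ dx_j, the exterior derivative is
  d(omega) = sum_{i<j} d(g_{ij}) ∧ dx_i ∧ dx_j = sum_{i<j, k} (∂g_{ij}/∂x_k) dx_k ∧ dx_i ∧ dx_j.
Expand each term, using dx_k ∧ dx_i ∧ dx_j = sgn(permutation) dx_{(a)} ∧ dx_{(b)} ∧ dx_{(c)} with (a < b < c) sorted:
  d(w*x) includes (∂/∂x)(w*x) dx = (w) dx, which multiplied by dy ∧ dz gives (w) dx ∧ dy ∧ dz
  d(w*x) includes (∂/∂w)(w*x) dw = (x) dw, which multiplied by dy ∧ dz gives (x) dy ∧ dz ∧ dw
  d(2*y*z) includes (∂/∂z)(2*y*z) dz = (2*y) dz, which multiplied by dy ∧ dw gives (-2*y) dy ∧ dz ∧ dw
Collecting like 3-forms: d(omega) = (w) dx ∧ dy ∧ dz + (x - 2*y) dy ∧ dz ∧ dw.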